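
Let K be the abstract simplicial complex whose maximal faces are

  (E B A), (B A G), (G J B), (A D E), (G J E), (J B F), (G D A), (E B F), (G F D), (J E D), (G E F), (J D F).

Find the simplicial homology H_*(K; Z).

H_0 = Z,  H_1 = Z/2,  H_2 = 0.

Fix the vertex order A < B < D < E < F < G < J and write every simplex with vertices in increasing order. Then dim K = 2 and the simplices of K are:

  0-simplices (7): A, B, D, E, F, G, J
  1-simplices (18): AB, AD, AE, AG, BE, BF, BG, BJ, DE, DF, DG, DJ, EF, EG, EJ, FG, FJ, GJ
  2-simplices (12): ABE, ABG, ADE, ADG, BEF, BFJ, BGJ, DEJ, DFG, DFJ, EFG, EGJ

Hence C_0 ≅ Z^7, C_1 ≅ Z^18, C_2 ≅ Z^12.

The boundary map ∂_1: C_1 → C_0 sends each edge [p,q] (with p < q) to q − p. For instance
  ∂EJ = J − E.
The resulting 7×18 matrix has rank 6, and its Smith normal form has invariant factors (1,1,1,1,1,1).

The boundary map ∂_2: C_2 → C_1 maps a triangle to the signed sum of its edges. For instance
  ∂DFJ = FJ − DJ + DF,
  ∂ABE = BE − AE + AB.
The 18×12 boundary matrix has rank 12 and Smith normal form diag(1,1,1,1,1,1,1,1,1,1,1,2).

Now H_k = ker ∂_k / im ∂_{k+1}, so:

  H_0: rank C_0 − rank ∂_1 = 7 − 6 = 1, and the invariant factors of ∂_1 are all 1, so H_0 ≅ Z.
  H_1: rank ker ∂_1 − rank ∂_2 = (18 − 6) − 12 = 0, and ∂_2 has invariant factor 2 > 1, so H_1 ≅ Z/2.
  H_2: rank ker ∂_2 − rank ∂_3 = (12 − 12) − 0 = 0, and there is no ∂_3, so H_2 ≅ 0.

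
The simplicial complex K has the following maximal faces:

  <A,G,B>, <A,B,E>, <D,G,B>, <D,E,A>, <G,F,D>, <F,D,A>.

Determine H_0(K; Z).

We work with the vertex ordering A < B < D < E < F < G. The simplices of K, each written with vertices in increasing order, are:

  0-simplices (6): A, B, D, E, F, G
  1-simplices (12): AB, AD, AE, AF, AG, BD, BE, BG, DE, DF, DG, FG
  2-simplices (6): ABE, ABG, ADE, ADF, BDG, DFG

giving chain groups C_0 ≅ Z^6, C_1 ≅ Z^12, C_2 ≅ Z^6.

Boundary ∂_1: C_1 → C_0 sends each edge [p,q] (with p < q) to q − p.
The 6×12 boundary matrix has rank 5 and Smith normal form diag(1,1,1,1,1).

The boundary map ∂_2: C_2 → C_1 maps a triangle to the signed sum of its edges. For instance
  ∂BDG = DG − BG + BD,
  ∂ADE = DE − AE + AD.
The 12×6 boundary matrix has rank 6 and Smith normal form diag(1,1,1,1,1,1).

Reading off H_k = ker ∂_k / im ∂_{k+1}:

  H_0: rank C_0 − rank ∂_1 = 6 − 5 = 1, and the invariant factors of ∂_1 are all 1, so H_0 = Z.

H_0 ≅ Z.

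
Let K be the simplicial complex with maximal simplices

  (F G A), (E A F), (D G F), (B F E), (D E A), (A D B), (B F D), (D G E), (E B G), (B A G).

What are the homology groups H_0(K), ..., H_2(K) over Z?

H_0 ≅ Z,  H_1 ≅ Z/2,  H_2 = 0.

Take the total order A < B < D < E < F < G on the vertex set. Then K (dimension 2) consists of the simplices:

  0-simplices (6): A, B, D, E, F, G
  1-simplices (15): AB, AD, AE, AF, AG, BD, BE, BF, BG, DE, DF, DG, EF, EG, FG
  2-simplices (10): ABD, ABG, ADE, AEF, AFG, BDF, BEF, BEG, DEG, DFG

Hence C_0 ≅ Z^6, C_1 ≅ Z^15, C_2 ≅ Z^10.

Boundary ∂_1: C_1 → C_0 maps an edge to its endpoints' difference, ∂[p,q] = q − p.
As a 6×15 matrix over Z this has rank 5, with invariant factors (1,1,1,1,1).

Boundary ∂_2: C_2 → C_1 acts by ∂[p,q,r] = [q,r] − [p,r] + [p,q]. For instance
  ∂BEF = EF − BF + BE,
  ∂BEG = EG − BG + BE.
The 15×10 boundary matrix has rank 10 and Smith normal form diag(1,1,1,1,1,1,1,1,1,2).

Now H_k = ker ∂_k / im ∂_{k+1}, so:

  H_0: rank C_0 − rank ∂_1 = 6 − 5 = 1, and the invariant factors of ∂_1 are all 1, so H_0 = Z.
  H_1: rank ker ∂_1 − rank ∂_2 = (15 − 5) − 10 = 0, and ∂_2 has invariant factor 2 > 1, so H_1 = Z/2.
  H_2: rank ker ∂_2 − rank ∂_3 = (10 − 10) − 0 = 0, and there is no ∂_3, so H_2 = 0.

As a check, the Euler characteristic is 6 − 15 + 10 = 1, which agrees with 1 − 0 + 0 = 1.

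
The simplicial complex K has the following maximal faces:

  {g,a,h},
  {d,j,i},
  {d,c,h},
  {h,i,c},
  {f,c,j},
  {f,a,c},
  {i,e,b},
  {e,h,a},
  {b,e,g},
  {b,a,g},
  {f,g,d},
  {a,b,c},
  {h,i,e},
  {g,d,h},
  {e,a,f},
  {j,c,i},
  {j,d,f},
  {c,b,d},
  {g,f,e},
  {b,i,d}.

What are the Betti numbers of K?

b_0 = 1, b_1 = 1, b_2 = 0.

Order the vertices as a < b < c < d < e < f < g < h < i < j. Listing each simplex with vertices in this order, K has dimension 2 with simplices:

  0-simplices (10): a, b, c, d, e, f, g, h, i, j
  1-simplices (30): ab, ac, ae, af, ag, ah, bc, bd, be, bg, bi, cd, cf, ch, ci, cj, df, dg, dh, di, dj, ef, eg, eh, ei, fg, fj, gh, hi, ij
  2-simplices (20): abc, abg, acf, aef, aeh, agh, bcd, bdi, beg, bei, cdh, cfj, chi, cij, dfg, dfj, dgh, dij, efg, ehi

giving chain groups C_0 ≅ Z^10, C_1 ≅ Z^30, C_2 ≅ Z^20.

The boundary map ∂_1: C_1 → C_0 maps an edge to its endpoints' difference, ∂[p,q] = q − p. For instance
  ∂eh = h − e.
The resulting 10×30 matrix has rank 9, and its Smith normal form has invariant factors (1,1,1,1,1,1,1,1,1).

∂_2: C_2 → C_1 sends each 2-simplex [p,q,r] to [q,r] − [p,r] + [p,q]. For instance
  ∂agh = gh − ah + ag,
  ∂cfj = fj − cj + cf.
As a 30×20 matrix over Z this has rank 20, with invariant factors (1,1,1,1,1,1,1,1,1,1,1,1,1,1,1,1,1,1,1,2).

Computing H_k = (kernel of ∂_k) / (image of ∂_{k+1}):

  H_0: rank C_0 − rank ∂_1 = 10 − 9 = 1, and the invariant factors of ∂_1 are all 1, so H_0 ≅ Z.
  H_1: rank ker ∂_1 − rank ∂_2 = (30 − 9) − 20 = 1, and ∂_2 has invariant factor 2 > 1, so H_1 ≅ Z × Z/2.
  H_2: rank ker ∂_2 − rank ∂_3 = (20 − 20) − 0 = 0, and there is no ∂_3, so H_2 ≅ 0.

As a check, the Euler characteristic is 10 − 30 + 20 = 0, which agrees with 1 − 1 + 0 = 0.

Hence the Betti numbers are b_0 = 1, b_1 = 1, b_2 = 0.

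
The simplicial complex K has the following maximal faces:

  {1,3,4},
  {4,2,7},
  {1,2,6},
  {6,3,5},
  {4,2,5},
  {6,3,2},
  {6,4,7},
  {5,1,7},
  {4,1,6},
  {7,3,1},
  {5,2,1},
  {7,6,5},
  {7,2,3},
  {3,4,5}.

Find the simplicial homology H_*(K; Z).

H_0 ≅ Z,  H_1 ≅ Z^2,  H_2 ≅ Z.

Order the vertices as 1 < 2 < 3 < 4 < 5 < 6 < 7. Listing each simplex with vertices in this order, K has dimension 2 with simplices:

  0-simplices (7): [1], [2], [3], [4], [5], [6], [7]
  1-simplices (21): [1,2], [1,3], [1,4], [1,5], [1,6], [1,7], [2,3], [2,4], [2,5], [2,6], [2,7], [3,4], [3,5], [3,6], [3,7], [4,5], [4,6], [4,7], [5,6], [5,7], [6,7]
  2-simplices (14): [1,2,5], [1,2,6], [1,3,4], [1,3,7], [1,4,6], [1,5,7], [2,3,6], [2,3,7], [2,4,5], [2,4,7], [3,4,5], [3,5,6], [4,6,7], [5,6,7]

giving chain groups C_0 ≅ Z^7, C_1 ≅ Z^21, C_2 ≅ Z^14.

∂_1: C_1 → C_0 sends each edge [p,q] (with p < q) to q − p. For instance
  ∂[3,7] = [7] − [3].
As a 7×21 matrix over Z this has rank 6, with invariant factors (1,1,1,1,1,1).

The boundary map ∂_2: C_2 → C_1 maps a triangle to the signed sum of its edges. For instance
  ∂[1,3,7] = [3,7] − [1,7] + [1,3],
  ∂[3,4,5] = [4,5] − [3,5] + [3,4].
The resulting 21×14 matrix has rank 13, and its Smith normal form has invariant factors (1,1,1,1,1,1,1,1,1,1,1,1,1).

Reading off H_k = ker ∂_k / im ∂_{k+1}:

  H_0: rank C_0 − rank ∂_1 = 7 − 6 = 1, and the invariant factors of ∂_1 are all 1, so H_0 ≅ Z.
  H_1: rank ker ∂_1 − rank ∂_2 = (21 − 6) − 13 = 2, and the invariant factors of ∂_2 are all 1, so H_1 ≅ Z^2.
  H_2: rank ker ∂_2 − rank ∂_3 = (14 − 13) − 0 = 1, and there is no ∂_3, so H_2 ≅ Z.

As a check, the Euler characteristic is 7 − 21 + 14 = 0, which agrees with 1 − 2 + 1 = 0.
(K is a triangulation of the torus T^2.)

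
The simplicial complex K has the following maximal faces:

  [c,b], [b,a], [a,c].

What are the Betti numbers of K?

We work with the vertex ordering a < b < c. The simplices of K, each written with vertices in increasing order, are:

  0-simplices (3): a, b, c
  1-simplices (3): ab, ac, bc

so the chain groups are C_0 ≅ Z^3, C_1 ≅ Z^3.

The boundary map ∂_1: C_1 → C_0 is given by ∂[p,q] = [q] − [p].
The resulting 3×3 matrix has rank 2, and its Smith normal form has invariant factors (1,1).

Reading off H_k = ker ∂_k / im ∂_{k+1}:

  H_0: rank C_0 − rank ∂_1 = 3 − 2 = 1, and the invariant factors of ∂_1 are all 1, so H_0 = Z.
  H_1: rank ker ∂_1 − rank ∂_2 = (3 − 2) − 0 = 1, and there is no ∂_2, so H_1 = Z.

As a check, the Euler characteristic is 3 − 3 = 0, which agrees with 1 − 1 = 0.
(K is a triangulation of the circle S^1.)

Hence the Betti numbers are b_0 = 1, b_1 = 1.

b_0 = 1, b_1 = 1.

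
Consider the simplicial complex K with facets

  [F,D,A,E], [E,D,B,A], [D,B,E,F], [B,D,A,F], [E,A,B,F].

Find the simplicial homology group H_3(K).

K has 5 vertices, 10 edges, 10 triangles, 5 3-simplices.
rank ∂_3 = 4, rank ∂_4 = 0 ⇒ b_3 = 5 − 4 − 0 = 1. So H_3 ≅ Z.

H_3 = Z.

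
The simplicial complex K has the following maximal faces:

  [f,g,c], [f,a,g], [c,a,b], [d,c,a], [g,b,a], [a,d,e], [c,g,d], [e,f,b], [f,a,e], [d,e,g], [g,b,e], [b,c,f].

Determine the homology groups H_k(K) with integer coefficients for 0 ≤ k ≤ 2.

Take the total order a < b < c < d < e < f < g on the vertex set. Then K (dimension 2) consists of the simplices:

  0-simplices (7): a, b, c, d, e, f, g
  1-simplices (18): ab, ac, ad, ae, af, ag, bc, be, bf, bg, cd, cf, cg, de, dg, ef, eg, fg
  2-simplices (12): abc, abg, acd, ade, aef, afg, bcf, bef, beg, cdg, cfg, deg

Hence C_0 ≅ Z^7, C_1 ≅ Z^18, C_2 ≅ Z^12.

The boundary map ∂_1: C_1 → C_0 is given by ∂[p,q] = [q] − [p]. For instance
  ∂fg = g − f.
The resulting 7×18 matrix has rank 6, and its Smith normal form has invariant factors (1,1,1,1,1,1).

Boundary ∂_2: C_2 → C_1 acts by ∂[p,q,r] = [q,r] − [p,r] + [p,q]. For instance
  ∂deg = eg − dg + de,
  ∂bcf = cf − bf + bc.
The resulting 18×12 matrix has rank 12, and its Smith normal form has invariant factors (1,1,1,1,1,1,1,1,1,1,1,2).

From H_k ≅ ker(∂_k) / im(∂_{k+1}) we obtain:

  H_0: rank C_0 − rank ∂_1 = 7 − 6 = 1, and the invariant factors of ∂_1 are all 1, so H_0 ≅ Z.
  H_1: rank ker ∂_1 − rank ∂_2 = (18 − 6) − 12 = 0, and ∂_2 has invariant factor 2 > 1, so H_1 ≅ Z/2.
  H_2: rank ker ∂_2 − rank ∂_3 = (12 − 12) − 0 = 0, and there is no ∂_3, so H_2 ≅ 0.

(K is a triangulation of the real projective plane RP^2.)

H_0 ≅ Z,  H_1 ≅ Z/2,  H_2 = 0.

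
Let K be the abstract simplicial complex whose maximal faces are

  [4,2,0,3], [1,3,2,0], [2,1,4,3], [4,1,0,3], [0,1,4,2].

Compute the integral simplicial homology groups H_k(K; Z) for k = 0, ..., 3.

H_0 = Z,  H_1 = 0,  H_2 = 0,  H_3 = Z.

Order the vertices as 0 < 1 < 2 < 3 < 4. Listing each simplex with vertices in this order, K has dimension 3 with simplices:

  0-simplices (5): [0], [1], [2], [3], [4]
  1-simplices (10): [0,1], [0,2], [0,3], [0,4], [1,2], [1,3], [1,4], [2,3], [2,4], [3,4]
  2-simplices (10): [0,1,2], [0,1,3], [0,1,4], [0,2,3], [0,2,4], [0,3,4], [1,2,3], [1,2,4], [1,3,4], [2,3,4]
  3-simplices (5): [0,1,2,3], [0,1,2,4], [0,1,3,4], [0,2,3,4], [1,2,3,4]

so the chain groups are C_0 ≅ Z^5, C_1 ≅ Z^10, C_2 ≅ Z^10, C_3 ≅ Z^5.

The boundary map ∂_1: C_1 → C_0 maps an edge to its endpoints' difference, ∂[p,q] = q − p. For instance
  ∂[1,4] = [4] − [1].
As a 5×10 matrix over Z this has rank 4, with invariant factors (1,1,1,1).

The boundary map ∂_2: C_2 → C_1 sends each 2-simplex [p,q,r] to [q,r] − [p,r] + [p,q]. For instance
  ∂[1,2,3] = [2,3] − [1,3] + [1,2],
  ∂[0,3,4] = [3,4] − [0,4] + [0,3].
This gives a 10×10 integer matrix of rank 6; reducing to Smith normal form yields diagonal entries (1,1,1,1,1,1).

Boundary ∂_3: C_3 → C_2 sends each 3-simplex σ to the alternating sum Σ_i (−1)^i (σ with its i-th vertex removed). For instance
  ∂[1,2,3,4] = [2,3,4] − [1,3,4] + [1,2,4] − [1,2,3],
  ∂[0,2,3,4] = [2,3,4] − [0,3,4] + [0,2,4] − [0,2,3].
The resulting 10×5 matrix has rank 4, and its Smith normal form has invariant factors (1,1,1,1).

Computing H_k = (kernel of ∂_k) / (image of ∂_{k+1}):

  H_0: rank C_0 − rank ∂_1 = 5 − 4 = 1, and the invariant factors of ∂_1 are all 1, so H_0 ≅ Z.
  H_1: rank ker ∂_1 − rank ∂_2 = (10 − 4) − 6 = 0, and the invariant factors of ∂_2 are all 1, so H_1 ≅ 0.
  H_2: rank ker ∂_2 − rank ∂_3 = (10 − 6) − 4 = 0, and the invariant factors of ∂_3 are all 1, so H_2 ≅ 0.
  H_3: rank ker ∂_3 − rank ∂_4 = (5 − 4) − 0 = 1, and there is no ∂_4, so H_3 ≅ Z.

(K is a triangulation of the 3-sphere S^3.)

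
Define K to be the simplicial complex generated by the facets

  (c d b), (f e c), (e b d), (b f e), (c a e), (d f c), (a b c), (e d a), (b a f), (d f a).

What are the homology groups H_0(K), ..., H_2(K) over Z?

Take the total order a < b < c < d < e < f on the vertex set. Then K (dimension 2) consists of the simplices:

  0-simplices (6): a, b, c, d, e, f
  1-simplices (15): ab, ac, ad, ae, af, bc, bd, be, bf, cd, ce, cf, de, df, ef
  2-simplices (10): abc, abf, ace, ade, adf, bcd, bde, bef, cdf, cef

giving chain groups C_0 ≅ Z^6, C_1 ≅ Z^15, C_2 ≅ Z^10.

The boundary map ∂_1: C_1 → C_0 is given by ∂[p,q] = [q] − [p].
This gives a 6×15 integer matrix of rank 5; reducing to Smith normal form yields diagonal entries (1,1,1,1,1).

∂_2: C_2 → C_1 acts by ∂[p,q,r] = [q,r] − [p,r] + [p,q]. For instance
  ∂cdf = df − cf + cd,
  ∂abc = bc − ac + ab.
The resulting 15×10 matrix has rank 10, and its Smith normal form has invariant factors (1,1,1,1,1,1,1,1,1,2).

Reading off H_k = ker ∂_k / im ∂_{k+1}:

  H_0: rank C_0 − rank ∂_1 = 6 − 5 = 1, and the invariant factors of ∂_1 are all 1, so H_0 ≅ Z.
  H_1: rank ker ∂_1 − rank ∂_2 = (15 − 5) − 10 = 0, and ∂_2 has invariant factor 2 > 1, so H_1 ≅ Z/2.
  H_2: rank ker ∂_2 − rank ∂_3 = (10 − 10) − 0 = 0, and there is no ∂_3, so H_2 ≅ 0.

H_0 ≅ Z,  H_1 ≅ Z/2,  H_2 = 0.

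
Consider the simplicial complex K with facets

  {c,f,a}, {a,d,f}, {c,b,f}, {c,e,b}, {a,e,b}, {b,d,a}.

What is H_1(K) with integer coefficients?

Take the total order a < b < c < d < e < f on the vertex set. Then K (dimension 2) consists of the simplices:

  0-simplices (6): a, b, c, d, e, f
  1-simplices (12): ab, ac, ad, ae, af, bc, bd, be, bf, ce, cf, df
  2-simplices (6): abd, abe, acf, adf, bce, bcf

so the chain groups are C_0 ≅ Z^6, C_1 ≅ Z^12, C_2 ≅ Z^6.

∂_1: C_1 → C_0 is given by ∂[p,q] = [q] − [p].
This gives a 6×12 integer matrix of rank 5; reducing to Smith normal form yields diagonal entries (1,1,1,1,1).

Boundary ∂_2: C_2 → C_1 acts by ∂[p,q,r] = [q,r] − [p,r] + [p,q]. For instance
  ∂abe = be − ae + ab,
  ∂adf = df − af + ad.
As a 12×6 matrix over Z this has rank 6, with invariant factors (1,1,1,1,1,1).

Now H_k = ker ∂_k / im ∂_{k+1}, so:

  H_1: rank ker ∂_1 − rank ∂_2 = (12 − 5) − 6 = 1, and the invariant factors of ∂_2 are all 1, so H_1 ≅ Z.

(K is a triangulation of the cylinder S^1 x I.)

H_1 ≅ Z.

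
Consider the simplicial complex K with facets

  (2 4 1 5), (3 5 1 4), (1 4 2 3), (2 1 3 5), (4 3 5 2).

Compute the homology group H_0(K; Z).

H_0 ≅ Z.

Order the vertices as 1 < 2 < 3 < 4 < 5. Listing each simplex with vertices in this order, K has dimension 3 with simplices:

  0-simplices (5): [1], [2], [3], [4], [5]
  1-simplices (10): [1,2], [1,3], [1,4], [1,5], [2,3], [2,4], [2,5], [3,4], [3,5], [4,5]
  2-simplices (10): [1,2,3], [1,2,4], [1,2,5], [1,3,4], [1,3,5], [1,4,5], [2,3,4], [2,3,5], [2,4,5], [3,4,5]
  3-simplices (5): [1,2,3,4], [1,2,3,5], [1,2,4,5], [1,3,4,5], [2,3,4,5]

Hence C_0 ≅ Z^5, C_1 ≅ Z^10, C_2 ≅ Z^10, C_3 ≅ Z^5.

The boundary map ∂_1: C_1 → C_0 is given by ∂[p,q] = [q] − [p]. For instance
  ∂[1,4] = [4] − [1].
The resulting 5×10 matrix has rank 4, and its Smith normal form has invariant factors (1,1,1,1).

∂_2: C_2 → C_1 sends each 2-simplex [p,q,r] to [q,r] − [p,r] + [p,q]. For instance
  ∂[2,3,5] = [3,5] − [2,5] + [2,3],
  ∂[1,2,3] = [2,3] − [1,3] + [1,2].
As a 10×10 matrix over Z this has rank 6, with invariant factors (1,1,1,1,1,1).

The boundary map ∂_3: C_3 → C_2 sends each 3-simplex σ to the alternating sum Σ_i (−1)^i (σ with its i-th vertex removed). For instance
  ∂[2,3,4,5] = [3,4,5] − [2,4,5] + [2,3,5] − [2,3,4],
  ∂[1,3,4,5] = [3,4,5] − [1,4,5] + [1,3,5] − [1,3,4].
This gives a 10×5 integer matrix of rank 4; reducing to Smith normal form yields diagonal entries (1,1,1,1).

From H_k ≅ ker(∂_k) / im(∂_{k+1}) we obtain:

  H_0: rank C_0 − rank ∂_1 = 5 − 4 = 1, and the invariant factors of ∂_1 are all 1, so H_0 ≅ Z.

(K is a triangulation of the 3-sphere S^3.)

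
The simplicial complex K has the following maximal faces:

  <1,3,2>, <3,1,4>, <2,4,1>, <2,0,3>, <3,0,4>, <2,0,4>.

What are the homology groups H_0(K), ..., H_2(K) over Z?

Take the total order 0 < 1 < 2 < 3 < 4 on the vertex set. Then K (dimension 2) consists of the simplices:

  0-simplices (5): [0], [1], [2], [3], [4]
  1-simplices (9): [0,2], [0,3], [0,4], [1,2], [1,3], [1,4], [2,3], [2,4], [3,4]
  2-simplices (6): [0,2,3], [0,2,4], [0,3,4], [1,2,3], [1,2,4], [1,3,4]

giving chain groups C_0 ≅ Z^5, C_1 ≅ Z^9, C_2 ≅ Z^6.

The boundary map ∂_1: C_1 → C_0 sends each edge [p,q] (with p < q) to q − p. For instance
  ∂[2,3] = [3] − [2].
This gives a 5×9 integer matrix of rank 4; reducing to Smith normal form yields diagonal entries (1,1,1,1).

∂_2: C_2 → C_1 maps a triangle to the signed sum of its edges. For instance
  ∂[1,2,4] = [2,4] − [1,4] + [1,2],
  ∂[1,2,3] = [2,3] − [1,3] + [1,2].
As a 9×6 matrix over Z this has rank 5, with invariant factors (1,1,1,1,1).

Reading off H_k = ker ∂_k / im ∂_{k+1}:

  H_0: rank C_0 − rank ∂_1 = 5 − 4 = 1, and the invariant factors of ∂_1 are all 1, so H_0 = Z.
  H_1: rank ker ∂_1 − rank ∂_2 = (9 − 4) − 5 = 0, and the invariant factors of ∂_2 are all 1, so H_1 = 0.
  H_2: rank ker ∂_2 − rank ∂_3 = (6 − 5) − 0 = 1, and there is no ∂_3, so H_2 = Z.

As a check, the Euler characteristic is 5 − 9 + 6 = 2, which agrees with 1 − 0 + 1 = 2.

H_0 ≅ Z,  H_1 = 0,  H_2 ≅ Z.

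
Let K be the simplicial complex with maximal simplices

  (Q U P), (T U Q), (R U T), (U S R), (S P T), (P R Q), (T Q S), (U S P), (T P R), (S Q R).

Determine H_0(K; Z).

H_0 ≅ Z.

We work with the vertex ordering P < Q < R < S < T < U. The simplices of K, each written with vertices in increasing order, are:

  0-simplices (6): P, Q, R, S, T, U
  1-simplices (15): PQ, PR, PS, PT, PU, QR, QS, QT, QU, RS, RT, RU, ST, SU, TU
  2-simplices (10): PQR, PQU, PRT, PST, PSU, QRS, QST, QTU, RSU, RTU

giving chain groups C_0 ≅ Z^6, C_1 ≅ Z^15, C_2 ≅ Z^10.

Boundary ∂_1: C_1 → C_0 maps an edge to its endpoints' difference, ∂[p,q] = q − p. For instance
  ∂PT = T − P.
The 6×15 boundary matrix has rank 5 and Smith normal form diag(1,1,1,1,1).

∂_2: C_2 → C_1 acts by ∂[p,q,r] = [q,r] − [p,r] + [p,q]. For instance
  ∂PRT = RT − PT + PR,
  ∂PST = ST − PT + PS.
The 15×10 boundary matrix has rank 10 and Smith normal form diag(1,1,1,1,1,1,1,1,1,2).

Computing H_k = (kernel of ∂_k) / (image of ∂_{k+1}):

  H_0: rank C_0 − rank ∂_1 = 6 − 5 = 1, and the invariant factors of ∂_1 are all 1, so H_0 = Z.

(K is a triangulation of the real projective plane RP^2.)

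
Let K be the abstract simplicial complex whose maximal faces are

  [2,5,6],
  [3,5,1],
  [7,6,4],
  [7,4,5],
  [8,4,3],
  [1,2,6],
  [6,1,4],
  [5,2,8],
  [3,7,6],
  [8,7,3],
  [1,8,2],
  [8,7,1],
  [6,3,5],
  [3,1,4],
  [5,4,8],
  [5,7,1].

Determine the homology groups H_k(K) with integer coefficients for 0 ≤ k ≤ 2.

H_0 = Z,  H_1 = Z^2,  H_2 = Z.

K has 8 vertices, 24 edges, 16 triangles.
rank ∂_0 = 0, rank ∂_1 = 7 ⇒ b_0 = 8 − 0 − 7 = 1; all invariant factors of ∂_1 are 1 so no torsion. So H_0 ≅ Z.
rank ∂_1 = 7, rank ∂_2 = 15 ⇒ b_1 = 24 − 7 − 15 = 2; all invariant factors of ∂_2 are 1 so no torsion. So H_1 ≅ Z^2.
rank ∂_2 = 15, rank ∂_3 = 0 ⇒ b_2 = 16 − 15 − 0 = 1. So H_2 ≅ Z.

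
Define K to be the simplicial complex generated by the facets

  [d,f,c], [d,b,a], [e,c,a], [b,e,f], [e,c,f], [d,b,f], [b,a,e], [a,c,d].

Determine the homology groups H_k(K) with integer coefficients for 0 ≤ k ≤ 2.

H_0 = Z,  H_1 = 0,  H_2 = Z.

Order the vertices as a < b < c < d < e < f. Listing each simplex with vertices in this order, K has dimension 2 with simplices:

  0-simplices (6): a, b, c, d, e, f
  1-simplices (12): ab, ac, ad, ae, bd, be, bf, cd, ce, cf, df, ef
  2-simplices (8): abd, abe, acd, ace, bdf, bef, cdf, cef

Hence C_0 ≅ Z^6, C_1 ≅ Z^12, C_2 ≅ Z^8.

Boundary ∂_1: C_1 → C_0 sends each edge [p,q] (with p < q) to q − p.
As a 6×12 matrix over Z this has rank 5, with invariant factors (1,1,1,1,1).

Boundary ∂_2: C_2 → C_1 sends each 2-simplex [p,q,r] to [q,r] − [p,r] + [p,q]. For instance
  ∂bef = ef − bf + be,
  ∂cef = ef − cf + ce.
As a 12×8 matrix over Z this has rank 7, with invariant factors (1,1,1,1,1,1,1).

From H_k ≅ ker(∂_k) / im(∂_{k+1}) we obtain:

  H_0: rank C_0 − rank ∂_1 = 6 − 5 = 1, and the invariant factors of ∂_1 are all 1, so H_0 ≅ Z.
  H_1: rank ker ∂_1 − rank ∂_2 = (12 − 5) − 7 = 0, and the invariant factors of ∂_2 are all 1, so H_1 ≅ 0.
  H_2: rank ker ∂_2 − rank ∂_3 = (8 − 7) − 0 = 1, and there is no ∂_3, so H_2 ≅ Z.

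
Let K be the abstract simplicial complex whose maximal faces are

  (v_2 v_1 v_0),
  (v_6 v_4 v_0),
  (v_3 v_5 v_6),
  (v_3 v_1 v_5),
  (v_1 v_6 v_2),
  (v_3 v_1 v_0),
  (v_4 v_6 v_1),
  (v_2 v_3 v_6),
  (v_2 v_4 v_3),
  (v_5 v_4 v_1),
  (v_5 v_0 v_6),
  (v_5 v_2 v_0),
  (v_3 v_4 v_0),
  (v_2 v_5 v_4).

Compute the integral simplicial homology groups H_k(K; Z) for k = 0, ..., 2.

H_0 ≅ Z,  H_1 ≅ Z^2,  H_2 ≅ Z.

Order the vertices as v_0 < v_1 < v_2 < v_3 < v_4 < v_5 < v_6. Listing each simplex with vertices in this order, K has dimension 2 with simplices:

  0-simplices (7): [v_0], [v_1], [v_2], [v_3], [v_4], [v_5], [v_6]
  1-simplices (21): (21 of them)
  2-simplices (14): (14 of them)

so the chain groups are C_0 ≅ Z^7, C_1 ≅ Z^21, C_2 ≅ Z^14.

∂_1: C_1 → C_0 is given by ∂[p,q] = [q] − [p]. For instance
  ∂[v_0,v_4] = [v_4] − [v_0].
As a 7×21 matrix over Z this has rank 6, with invariant factors (1,1,1,1,1,1).

Boundary ∂_2: C_2 → C_1 maps a triangle to the signed sum of its edges. For instance
  ∂[v_3,v_5,v_6] = [v_5,v_6] − [v_3,v_6] + [v_3,v_5],
  ∂[v_2,v_4,v_5] = [v_4,v_5] − [v_2,v_5] + [v_2,v_4].
As a 21×14 matrix over Z this has rank 13, with invariant factors (1,1,1,1,1,1,1,1,1,1,1,1,1).

Computing H_k = (kernel of ∂_k) / (image of ∂_{k+1}):

  H_0: rank C_0 − rank ∂_1 = 7 − 6 = 1, and the invariant factors of ∂_1 are all 1, so H_0 = Z.
  H_1: rank ker ∂_1 − rank ∂_2 = (21 − 6) − 13 = 2, and the invariant factors of ∂_2 are all 1, so H_1 = Z^2.
  H_2: rank ker ∂_2 − rank ∂_3 = (14 − 13) − 0 = 1, and there is no ∂_3, so H_2 = Z.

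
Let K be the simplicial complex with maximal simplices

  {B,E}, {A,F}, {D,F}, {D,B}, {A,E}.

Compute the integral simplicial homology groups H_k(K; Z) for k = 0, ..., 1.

H_0 ≅ Z,  H_1 ≅ Z.

Take the total order A < B < D < E < F on the vertex set. Then K (dimension 1) consists of the simplices:

  0-simplices (5): A, B, D, E, F
  1-simplices (5): AE, AF, BD, BE, DF

Hence C_0 ≅ Z^5, C_1 ≅ Z^5.

The boundary map ∂_1: C_1 → C_0 maps an edge to its endpoints' difference, ∂[p,q] = q − p.
As a 5×5 matrix over Z this has rank 4, with invariant factors (1,1,1,1).

Reading off H_k = ker ∂_k / im ∂_{k+1}:

  H_0: rank C_0 − rank ∂_1 = 5 − 4 = 1, and the invariant factors of ∂_1 are all 1, so H_0 = Z.
  H_1: rank ker ∂_1 − rank ∂_2 = (5 − 4) − 0 = 1, and there is no ∂_2, so H_1 = Z.

As a check, the Euler characteristic is 5 − 5 = 0, which agrees with 1 − 1 = 0.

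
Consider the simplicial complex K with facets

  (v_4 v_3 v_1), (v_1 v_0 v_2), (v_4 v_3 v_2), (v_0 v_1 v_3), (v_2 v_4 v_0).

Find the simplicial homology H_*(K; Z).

Fix the vertex order v_0 < v_1 < v_2 < v_3 < v_4 and write every simplex with vertices in increasing order. Then dim K = 2 and the simplices of K are:

  0-simplices (5): [v_0], [v_1], [v_2], [v_3], [v_4]
  1-simplices (10): [v_0,v_1], [v_0,v_2], [v_0,v_3], [v_0,v_4], [v_1,v_2], [v_1,v_3], [v_1,v_4], [v_2,v_3], [v_2,v_4], [v_3,v_4]
  2-simplices (5): [v_0,v_1,v_2], [v_0,v_1,v_3], [v_0,v_2,v_4], [v_1,v_3,v_4], [v_2,v_3,v_4]

Hence C_0 ≅ Z^5, C_1 ≅ Z^10, C_2 ≅ Z^5.

The boundary map ∂_1: C_1 → C_0 maps an edge to its endpoints' difference, ∂[p,q] = q − p. For instance
  ∂[v_1,v_3] = [v_3] − [v_1].
The resulting 5×10 matrix has rank 4, and its Smith normal form has invariant factors (1,1,1,1).

∂_2: C_2 → C_1 sends each 2-simplex [p,q,r] to [q,r] − [p,r] + [p,q]. For instance
  ∂[v_0,v_2,v_4] = [v_2,v_4] − [v_0,v_4] + [v_0,v_2],
  ∂[v_0,v_1,v_3] = [v_1,v_3] − [v_0,v_3] + [v_0,v_1].
This gives a 10×5 integer matrix of rank 5; reducing to Smith normal form yields diagonal entries (1,1,1,1,1).

From H_k ≅ ker(∂_k) / im(∂_{k+1}) we obtain:

  H_0: rank C_0 − rank ∂_1 = 5 − 4 = 1, and the invariant factors of ∂_1 are all 1, so H_0 ≅ Z.
  H_1: rank ker ∂_1 − rank ∂_2 = (10 − 4) − 5 = 1, and the invariant factors of ∂_2 are all 1, so H_1 ≅ Z.
  H_2: rank ker ∂_2 − rank ∂_3 = (5 − 5) − 0 = 0, and there is no ∂_3, so H_2 ≅ 0.

(K is a triangulation of the Möbius band.)

H_0 = Z,  H_1 = Z,  H_2 = 0.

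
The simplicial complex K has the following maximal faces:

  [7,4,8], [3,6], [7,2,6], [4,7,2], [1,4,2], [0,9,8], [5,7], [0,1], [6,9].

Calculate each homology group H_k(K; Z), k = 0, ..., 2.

Fix the vertex order 0 < 1 < 2 < 3 < 4 < 5 < 6 < 7 < 8 < 9 and write every simplex with vertices in increasing order. Then dim K = 2 and the simplices of K are:

  0-simplices (10): [0], [1], [2], [3], [4], [5], [6], [7], [8], [9]
  1-simplices (16): [0,1], [0,8], [0,9], [1,2], [1,4], [2,4], [2,6], [2,7], [3,6], [4,7], [4,8], [5,7], [6,7], [6,9], [7,8], [8,9]
  2-simplices (5): [0,8,9], [1,2,4], [2,4,7], [2,6,7], [4,7,8]

Hence C_0 ≅ Z^10, C_1 ≅ Z^16, C_2 ≅ Z^5.

Boundary ∂_1: C_1 → C_0 sends each edge [p,q] (with p < q) to q − p. For instance
  ∂[7,8] = [8] − [7].
The 10×16 boundary matrix has rank 9 and Smith normal form diag(1,1,1,1,1,1,1,1,1).

∂_2: C_2 → C_1 acts by ∂[p,q,r] = [q,r] − [p,r] + [p,q]. For instance
  ∂[4,7,8] = [7,8] − [4,8] + [4,7],
  ∂[2,4,7] = [4,7] − [2,7] + [2,4].
This gives a 16×5 integer matrix of rank 5; reducing to Smith normal form yields diagonal entries (1,1,1,1,1).

Now H_k = ker ∂_k / im ∂_{k+1}, so:

  H_0: rank C_0 − rank ∂_1 = 10 − 9 = 1, and the invariant factors of ∂_1 are all 1, so H_0 = Z.
  H_1: rank ker ∂_1 − rank ∂_2 = (16 − 9) − 5 = 2, and the invariant factors of ∂_2 are all 1, so H_1 = Z^2.
  H_2: rank ker ∂_2 − rank ∂_3 = (5 − 5) − 0 = 0, and there is no ∂_3, so H_2 = 0.

As a check, the Euler characteristic is 10 − 16 + 5 = -1, which agrees with 1 − 2 + 0 = -1.

H_0 = Z,  H_1 = Z^2,  H_2 = 0.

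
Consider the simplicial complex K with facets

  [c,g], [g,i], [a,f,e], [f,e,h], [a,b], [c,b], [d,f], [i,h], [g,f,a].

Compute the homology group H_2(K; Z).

Order the vertices as a < b < c < d < e < f < g < h < i. Listing each simplex with vertices in this order, K has dimension 2 with simplices:

  0-simplices (9): a, b, c, d, e, f, g, h, i
  1-simplices (13): ab, ae, af, ag, bc, cg, df, ef, eh, fg, fh, gi, hi
  2-simplices (3): aef, afg, efh

Hence C_0 ≅ Z^9, C_1 ≅ Z^13, C_2 ≅ Z^3.

The boundary map ∂_1: C_1 → C_0 is given by ∂[p,q] = [q] − [p].
As a 9×13 matrix over Z this has rank 8, with invariant factors (1,1,1,1,1,1,1,1).

The boundary map ∂_2: C_2 → C_1 sends each 2-simplex [p,q,r] to [q,r] − [p,r] + [p,q]. For instance
  ∂efh = fh − eh + ef,
  ∂afg = fg − ag + af.
The 13×3 boundary matrix has rank 3 and Smith normal form diag(1,1,1).

Reading off H_k = ker ∂_k / im ∂_{k+1}:

  H_2: rank ker ∂_2 − rank ∂_3 = (3 − 3) − 0 = 0, and there is no ∂_3, so H_2 = 0.

H_2 ≅ 0.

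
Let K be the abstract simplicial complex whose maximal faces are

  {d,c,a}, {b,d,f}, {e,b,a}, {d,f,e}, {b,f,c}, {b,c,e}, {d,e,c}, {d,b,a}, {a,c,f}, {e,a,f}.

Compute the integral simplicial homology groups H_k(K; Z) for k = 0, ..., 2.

K has 6 vertices, 15 edges, 10 triangles.
rank ∂_0 = 0, rank ∂_1 = 5 ⇒ b_0 = 6 − 0 − 5 = 1; all invariant factors of ∂_1 are 1 so no torsion. So H_0 ≅ Z.
rank ∂_1 = 5, rank ∂_2 = 10 ⇒ b_1 = 15 − 5 − 10 = 0; ∂_2 has invariant factor(s) [2] giving torsion. So H_1 ≅ Z/2Z.
rank ∂_2 = 10, rank ∂_3 = 0 ⇒ b_2 = 10 − 10 − 0 = 0. So H_2 ≅ 0.

H_0 = Z,  H_1 = Z/2Z,  H_2 = 0.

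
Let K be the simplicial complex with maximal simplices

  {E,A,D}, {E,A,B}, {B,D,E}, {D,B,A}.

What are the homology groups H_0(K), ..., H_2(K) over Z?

We work with the vertex ordering A < B < D < E. The simplices of K, each written with vertices in increasing order, are:

  0-simplices (4): A, B, D, E
  1-simplices (6): AB, AD, AE, BD, BE, DE
  2-simplices (4): ABD, ABE, ADE, BDE

giving chain groups C_0 ≅ Z^4, C_1 ≅ Z^6, C_2 ≅ Z^4.

The boundary map ∂_1: C_1 → C_0 sends each edge [p,q] (with p < q) to q − p. For instance
  ∂AB = B − A.
This gives a 4×6 integer matrix of rank 3; reducing to Smith normal form yields diagonal entries (1,1,1).

The boundary map ∂_2: C_2 → C_1 sends each 2-simplex [p,q,r] to [q,r] − [p,r] + [p,q]. For instance
  ∂BDE = DE − BE + BD,
  ∂ADE = DE − AE + AD.
This gives a 6×4 integer matrix of rank 3; reducing to Smith normal form yields diagonal entries (1,1,1).

Reading off H_k = ker ∂_k / im ∂_{k+1}:

  H_0: rank C_0 − rank ∂_1 = 4 − 3 = 1, and the invariant factors of ∂_1 are all 1, so H_0 ≅ Z.
  H_1: rank ker ∂_1 − rank ∂_2 = (6 − 3) − 3 = 0, and the invariant factors of ∂_2 are all 1, so H_1 ≅ 0.
  H_2: rank ker ∂_2 − rank ∂_3 = (4 − 3) − 0 = 1, and there is no ∂_3, so H_2 ≅ Z.

As a check, the Euler characteristic is 4 − 6 + 4 = 2, which agrees with 1 − 0 + 1 = 2.
(K is a triangulation of the 2-sphere S^2.)

H_0 ≅ Z,  H_1 = 0,  H_2 ≅ Z.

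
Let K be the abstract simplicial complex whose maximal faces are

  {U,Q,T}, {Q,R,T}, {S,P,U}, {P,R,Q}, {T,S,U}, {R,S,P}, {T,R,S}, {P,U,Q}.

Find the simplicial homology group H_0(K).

H_0 = Z.

We work with the vertex ordering P < Q < R < S < T < U. The simplices of K, each written with vertices in increasing order, are:

  0-simplices (6): P, Q, R, S, T, U
  1-simplices (12): PQ, PR, PS, PU, QR, QT, QU, RS, RT, ST, SU, TU
  2-simplices (8): PQR, PQU, PRS, PSU, QRT, QTU, RST, STU

giving chain groups C_0 ≅ Z^6, C_1 ≅ Z^12, C_2 ≅ Z^8.

∂_1: C_1 → C_0 maps an edge to its endpoints' difference, ∂[p,q] = q − p.
This gives a 6×12 integer matrix of rank 5; reducing to Smith normal form yields diagonal entries (1,1,1,1,1).

Boundary ∂_2: C_2 → C_1 maps a triangle to the signed sum of its edges. For instance
  ∂RST = ST − RT + RS,
  ∂QRT = RT − QT + QR.
As a 12×8 matrix over Z this has rank 7, with invariant factors (1,1,1,1,1,1,1).

From H_k ≅ ker(∂_k) / im(∂_{k+1}) we obtain:

  H_0: rank C_0 − rank ∂_1 = 6 − 5 = 1, and the invariant factors of ∂_1 are all 1, so H_0 = Z.

(K is a triangulation of the 2-sphere S^2.)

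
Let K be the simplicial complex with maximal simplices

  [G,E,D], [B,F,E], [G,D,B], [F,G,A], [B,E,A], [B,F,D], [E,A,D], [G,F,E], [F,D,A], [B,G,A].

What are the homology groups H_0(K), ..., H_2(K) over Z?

H_0 = Z,  H_1 = Z_2,  H_2 = 0.

K has 6 vertices, 15 edges, 10 triangles.
rank ∂_0 = 0, rank ∂_1 = 5 ⇒ b_0 = 6 − 0 − 5 = 1; all invariant factors of ∂_1 are 1 so no torsion. So H_0 = Z.
rank ∂_1 = 5, rank ∂_2 = 10 ⇒ b_1 = 15 − 5 − 10 = 0; ∂_2 has invariant factor(s) [2] giving torsion. So H_1 = Z_2.
rank ∂_2 = 10, rank ∂_3 = 0 ⇒ b_2 = 10 − 10 − 0 = 0. So H_2 = 0.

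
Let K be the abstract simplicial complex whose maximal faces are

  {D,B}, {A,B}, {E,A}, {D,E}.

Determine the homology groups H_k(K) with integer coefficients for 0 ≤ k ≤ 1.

We work with the vertex ordering A < B < D < E. The simplices of K, each written with vertices in increasing order, are:

  0-simplices (4): A, B, D, E
  1-simplices (4): AB, AE, BD, DE

Hence C_0 ≅ Z^4, C_1 ≅ Z^4.

The boundary map ∂_1: C_1 → C_0 maps an edge to its endpoints' difference, ∂[p,q] = q − p. For instance
  ∂AE = E − A.
As a 4×4 matrix over Z this has rank 3, with invariant factors (1,1,1).

Reading off H_k = ker ∂_k / im ∂_{k+1}:

  H_0: rank C_0 − rank ∂_1 = 4 − 3 = 1, and the invariant factors of ∂_1 are all 1, so H_0 = Z.
  H_1: rank ker ∂_1 − rank ∂_2 = (4 − 3) − 0 = 1, and there is no ∂_2, so H_1 = Z.

H_0 ≅ Z,  H_1 ≅ Z.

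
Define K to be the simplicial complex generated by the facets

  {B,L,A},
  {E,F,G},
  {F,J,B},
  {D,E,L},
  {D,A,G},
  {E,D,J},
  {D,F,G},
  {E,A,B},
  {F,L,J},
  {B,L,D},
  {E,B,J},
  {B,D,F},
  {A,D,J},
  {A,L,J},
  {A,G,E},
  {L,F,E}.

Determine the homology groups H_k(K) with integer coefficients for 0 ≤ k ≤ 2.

K has 8 vertices, 24 edges, 16 triangles.
rank ∂_0 = 0, rank ∂_1 = 7 ⇒ b_0 = 8 − 0 − 7 = 1; all invariant factors of ∂_1 are 1 so no torsion. So H_0 ≅ Z.
rank ∂_1 = 7, rank ∂_2 = 15 ⇒ b_1 = 24 − 7 − 15 = 2; all invariant factors of ∂_2 are 1 so no torsion. So H_1 ≅ Z^2.
rank ∂_2 = 15, rank ∂_3 = 0 ⇒ b_2 = 16 − 15 − 0 = 1. So H_2 ≅ Z.

H_0 = Z,  H_1 = Z^2,  H_2 = Z.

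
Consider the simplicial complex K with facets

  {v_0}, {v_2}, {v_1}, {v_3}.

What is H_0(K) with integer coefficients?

We work with the vertex ordering v_0 < v_1 < v_2 < v_3. The simplices of K, each written with vertices in increasing order, are:

  0-simplices (4): [v_0], [v_1], [v_2], [v_3]

giving chain groups C_0 ≅ Z^4.

Reading off H_k = ker ∂_k / im ∂_{k+1}:

  H_0: rank C_0 − rank ∂_1 = 4 − 0 = 4, and there is no ∂_1, so H_0 = Z^4.

H_0 ≅ Z^4.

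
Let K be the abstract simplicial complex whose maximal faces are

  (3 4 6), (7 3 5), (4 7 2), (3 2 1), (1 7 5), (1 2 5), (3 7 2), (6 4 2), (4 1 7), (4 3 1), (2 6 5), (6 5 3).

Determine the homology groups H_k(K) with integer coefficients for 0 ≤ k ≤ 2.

H_0 ≅ Z,  H_1 ≅ Z/2Z,  H_2 = 0.

K has 7 vertices, 18 edges, 12 triangles.
rank ∂_0 = 0, rank ∂_1 = 6 ⇒ b_0 = 7 − 0 − 6 = 1; all invariant factors of ∂_1 are 1 so no torsion. So H_0 ≅ Z.
rank ∂_1 = 6, rank ∂_2 = 12 ⇒ b_1 = 18 − 6 − 12 = 0; ∂_2 has invariant factor(s) [2] giving torsion. So H_1 ≅ Z/2Z.
rank ∂_2 = 12, rank ∂_3 = 0 ⇒ b_2 = 12 − 12 − 0 = 0. So H_2 ≅ 0.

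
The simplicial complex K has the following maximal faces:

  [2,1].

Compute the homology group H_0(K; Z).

H_0 = Z.

We work with the vertex ordering 1 < 2. The simplices of K, each written with vertices in increasing order, are:

  0-simplices (2): [1], [2]
  1-simplices (1): [1,2]

giving chain groups C_0 ≅ Z^2, C_1 ≅ Z^1.

The boundary map ∂_1: C_1 → C_0 sends each edge [p,q] (with p < q) to q − p.
The resulting 2×1 matrix has rank 1, and its Smith normal form has invariant factors (1).

Reading off H_k = ker ∂_k / im ∂_{k+1}:

  H_0: rank C_0 − rank ∂_1 = 2 − 1 = 1, and the invariant factors of ∂_1 are all 1, so H_0 ≅ Z.

(K is a triangulation of the 1-simplex.)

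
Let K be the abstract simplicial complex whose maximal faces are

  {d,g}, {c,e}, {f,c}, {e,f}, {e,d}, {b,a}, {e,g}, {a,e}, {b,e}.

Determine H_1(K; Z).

K has 7 vertices, 9 edges.
rank ∂_1 = 6, rank ∂_2 = 0 ⇒ b_1 = 9 − 6 − 0 = 3. So H_1 ≅ Z^3.

H_1 ≅ Z^3.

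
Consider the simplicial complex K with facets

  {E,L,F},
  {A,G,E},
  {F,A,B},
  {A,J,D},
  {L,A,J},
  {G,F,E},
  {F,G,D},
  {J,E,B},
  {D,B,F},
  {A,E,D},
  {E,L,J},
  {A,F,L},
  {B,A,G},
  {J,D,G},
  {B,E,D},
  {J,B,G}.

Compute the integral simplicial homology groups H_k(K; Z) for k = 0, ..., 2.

Fix the vertex order A < B < D < E < F < G < J < L and write every simplex with vertices in increasing order. Then dim K = 2 and the simplices of K are:

  0-simplices (8): A, B, D, E, F, G, J, L
  1-simplices (24): AB, AD, AE, AF, AG, AJ, AL, BD, BE, BF, BG, BJ, DE, DF, DG, DJ, EF, EG, EJ, EL, FG, FL, GJ, JL
  2-simplices (16): ABF, ABG, ADE, ADJ, AEG, AFL, AJL, BDE, BDF, BEJ, BGJ, DFG, DGJ, EFG, EFL, EJL

Hence C_0 ≅ Z^8, C_1 ≅ Z^24, C_2 ≅ Z^16.

The boundary map ∂_1: C_1 → C_0 sends each edge [p,q] (with p < q) to q − p. For instance
  ∂DJ = J − D.
As a 8×24 matrix over Z this has rank 7, with invariant factors (1,1,1,1,1,1,1).

The boundary map ∂_2: C_2 → C_1 acts by ∂[p,q,r] = [q,r] − [p,r] + [p,q]. For instance
  ∂BDE = DE − BE + BD,
  ∂ABG = BG − AG + AB.
This gives a 24×16 integer matrix of rank 15; reducing to Smith normal form yields diagonal entries (1,1,1,1,1,1,1,1,1,1,1,1,1,1,1).

Now H_k = ker ∂_k / im ∂_{k+1}, so:

  H_0: rank C_0 − rank ∂_1 = 8 − 7 = 1, and the invariant factors of ∂_1 are all 1, so H_0 ≅ Z.
  H_1: rank ker ∂_1 − rank ∂_2 = (24 − 7) − 15 = 2, and the invariant factors of ∂_2 are all 1, so H_1 ≅ Z^2.
  H_2: rank ker ∂_2 − rank ∂_3 = (16 − 15) − 0 = 1, and there is no ∂_3, so H_2 ≅ Z.

As a check, the Euler characteristic is 8 − 24 + 16 = 0, which agrees with 1 − 2 + 1 = 0.

H_0 = Z,  H_1 = Z^2,  H_2 = Z.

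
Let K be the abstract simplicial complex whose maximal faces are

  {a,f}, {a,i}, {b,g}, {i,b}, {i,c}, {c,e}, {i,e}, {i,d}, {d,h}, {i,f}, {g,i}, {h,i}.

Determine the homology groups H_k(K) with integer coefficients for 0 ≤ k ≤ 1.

Fix the vertex order a < b < c < d < e < f < g < h < i and write every simplex with vertices in increasing order. Then dim K = 1 and the simplices of K are:

  0-simplices (9): a, b, c, d, e, f, g, h, i
  1-simplices (12): af, ai, bg, bi, ce, ci, dh, di, ei, fi, gi, hi

giving chain groups C_0 ≅ Z^9, C_1 ≅ Z^12.

The boundary map ∂_1: C_1 → C_0 is given by ∂[p,q] = [q] − [p].
The 9×12 boundary matrix has rank 8 and Smith normal form diag(1,1,1,1,1,1,1,1).

Now H_k = ker ∂_k / im ∂_{k+1}, so:

  H_0: rank C_0 − rank ∂_1 = 9 − 8 = 1, and the invariant factors of ∂_1 are all 1, so H_0 = Z.
  H_1: rank ker ∂_1 − rank ∂_2 = (12 − 8) − 0 = 4, and there is no ∂_2, so H_1 = Z^4.

As a check, the Euler characteristic is 9 − 12 = -3, which agrees with 1 − 4 = -3.

H_0 ≅ Z,  H_1 ≅ Z^4.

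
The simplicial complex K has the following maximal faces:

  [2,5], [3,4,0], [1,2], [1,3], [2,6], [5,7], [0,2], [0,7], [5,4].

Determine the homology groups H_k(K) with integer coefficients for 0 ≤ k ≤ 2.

Fix the vertex order 0 < 1 < 2 < 3 < 4 < 5 < 6 < 7 and write every simplex with vertices in increasing order. Then dim K = 2 and the simplices of K are:

  0-simplices (8): [0], [1], [2], [3], [4], [5], [6], [7]
  1-simplices (11): [0,2], [0,3], [0,4], [0,7], [1,2], [1,3], [2,5], [2,6], [3,4], [4,5], [5,7]
  2-simplices (1): [0,3,4]

so the chain groups are C_0 ≅ Z^8, C_1 ≅ Z^11, C_2 ≅ Z^1.

Boundary ∂_1: C_1 → C_0 is given by ∂[p,q] = [q] − [p].
The resulting 8×11 matrix has rank 7, and its Smith normal form has invariant factors (1,1,1,1,1,1,1).

Boundary ∂_2: C_2 → C_1 maps a triangle to the signed sum of its edges. For instance
  ∂[0,3,4] = [3,4] − [0,4] + [0,3].
The 11×1 boundary matrix has rank 1 and Smith normal form diag(1).

Computing H_k = (kernel of ∂_k) / (image of ∂_{k+1}):

  H_0: rank C_0 − rank ∂_1 = 8 − 7 = 1, and the invariant factors of ∂_1 are all 1, so H_0 = Z.
  H_1: rank ker ∂_1 − rank ∂_2 = (11 − 7) − 1 = 3, and the invariant factors of ∂_2 are all 1, so H_1 = Z^3.
  H_2: rank ker ∂_2 − rank ∂_3 = (1 − 1) − 0 = 0, and there is no ∂_3, so H_2 = 0.

H_0 = Z,  H_1 = Z^3,  H_2 = 0.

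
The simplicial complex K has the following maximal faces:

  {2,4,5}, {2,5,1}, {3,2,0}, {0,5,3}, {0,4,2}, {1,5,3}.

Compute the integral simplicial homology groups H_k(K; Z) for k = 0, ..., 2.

Take the total order 0 < 1 < 2 < 3 < 4 < 5 on the vertex set. Then K (dimension 2) consists of the simplices:

  0-simplices (6): [0], [1], [2], [3], [4], [5]
  1-simplices (12): [0,2], [0,3], [0,4], [0,5], [1,2], [1,3], [1,5], [2,3], [2,4], [2,5], [3,5], [4,5]
  2-simplices (6): [0,2,3], [0,2,4], [0,3,5], [1,2,5], [1,3,5], [2,4,5]

so the chain groups are C_0 ≅ Z^6, C_1 ≅ Z^12, C_2 ≅ Z^6.

∂_1: C_1 → C_0 sends each edge [p,q] (with p < q) to q − p.
This gives a 6×12 integer matrix of rank 5; reducing to Smith normal form yields diagonal entries (1,1,1,1,1).

∂_2: C_2 → C_1 acts by ∂[p,q,r] = [q,r] − [p,r] + [p,q]. For instance
  ∂[0,3,5] = [3,5] − [0,5] + [0,3],
  ∂[0,2,3] = [2,3] − [0,3] + [0,2].
This gives a 12×6 integer matrix of rank 6; reducing to Smith normal form yields diagonal entries (1,1,1,1,1,1).

Now H_k = ker ∂_k / im ∂_{k+1}, so:

  H_0: rank C_0 − rank ∂_1 = 6 − 5 = 1, and the invariant factors of ∂_1 are all 1, so H_0 = Z.
  H_1: rank ker ∂_1 − rank ∂_2 = (12 − 5) − 6 = 1, and the invariant factors of ∂_2 are all 1, so H_1 = Z.
  H_2: rank ker ∂_2 − rank ∂_3 = (6 − 6) − 0 = 0, and there is no ∂_3, so H_2 = 0.

(K is a triangulation of the cylinder S^1 x I.)

H_0 = Z,  H_1 = Z,  H_2 = 0.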